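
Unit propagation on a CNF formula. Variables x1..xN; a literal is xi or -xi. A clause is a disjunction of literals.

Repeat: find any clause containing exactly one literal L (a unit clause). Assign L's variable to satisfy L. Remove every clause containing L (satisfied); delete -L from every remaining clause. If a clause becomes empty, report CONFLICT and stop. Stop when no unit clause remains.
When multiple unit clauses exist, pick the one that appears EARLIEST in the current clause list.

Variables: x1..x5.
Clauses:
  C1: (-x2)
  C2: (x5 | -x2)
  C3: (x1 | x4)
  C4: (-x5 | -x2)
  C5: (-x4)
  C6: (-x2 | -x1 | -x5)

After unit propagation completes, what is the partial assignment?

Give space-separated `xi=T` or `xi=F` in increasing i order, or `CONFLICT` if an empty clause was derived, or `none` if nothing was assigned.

unit clause [-2] forces x2=F; simplify:
  satisfied 4 clause(s); 2 remain; assigned so far: [2]
unit clause [-4] forces x4=F; simplify:
  drop 4 from [1, 4] -> [1]
  satisfied 1 clause(s); 1 remain; assigned so far: [2, 4]
unit clause [1] forces x1=T; simplify:
  satisfied 1 clause(s); 0 remain; assigned so far: [1, 2, 4]

Answer: x1=T x2=F x4=F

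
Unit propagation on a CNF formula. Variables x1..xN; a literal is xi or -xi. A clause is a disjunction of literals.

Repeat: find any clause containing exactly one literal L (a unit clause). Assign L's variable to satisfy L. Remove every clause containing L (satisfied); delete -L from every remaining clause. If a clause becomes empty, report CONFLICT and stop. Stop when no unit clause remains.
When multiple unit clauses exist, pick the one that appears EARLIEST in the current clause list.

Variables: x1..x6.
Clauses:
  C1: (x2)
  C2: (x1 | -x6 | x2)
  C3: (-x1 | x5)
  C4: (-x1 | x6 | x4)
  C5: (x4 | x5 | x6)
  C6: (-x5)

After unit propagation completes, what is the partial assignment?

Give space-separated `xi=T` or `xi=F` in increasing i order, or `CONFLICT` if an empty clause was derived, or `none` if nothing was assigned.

unit clause [2] forces x2=T; simplify:
  satisfied 2 clause(s); 4 remain; assigned so far: [2]
unit clause [-5] forces x5=F; simplify:
  drop 5 from [-1, 5] -> [-1]
  drop 5 from [4, 5, 6] -> [4, 6]
  satisfied 1 clause(s); 3 remain; assigned so far: [2, 5]
unit clause [-1] forces x1=F; simplify:
  satisfied 2 clause(s); 1 remain; assigned so far: [1, 2, 5]

Answer: x1=F x2=T x5=F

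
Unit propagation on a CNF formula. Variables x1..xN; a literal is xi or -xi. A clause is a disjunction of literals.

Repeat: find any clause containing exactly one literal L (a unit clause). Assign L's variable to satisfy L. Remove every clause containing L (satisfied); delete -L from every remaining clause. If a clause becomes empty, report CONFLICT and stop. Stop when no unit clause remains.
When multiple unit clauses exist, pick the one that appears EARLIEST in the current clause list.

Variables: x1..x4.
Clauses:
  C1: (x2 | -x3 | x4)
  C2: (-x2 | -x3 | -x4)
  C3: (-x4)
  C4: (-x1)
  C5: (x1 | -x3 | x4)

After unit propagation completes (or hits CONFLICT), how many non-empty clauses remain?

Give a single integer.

unit clause [-4] forces x4=F; simplify:
  drop 4 from [2, -3, 4] -> [2, -3]
  drop 4 from [1, -3, 4] -> [1, -3]
  satisfied 2 clause(s); 3 remain; assigned so far: [4]
unit clause [-1] forces x1=F; simplify:
  drop 1 from [1, -3] -> [-3]
  satisfied 1 clause(s); 2 remain; assigned so far: [1, 4]
unit clause [-3] forces x3=F; simplify:
  satisfied 2 clause(s); 0 remain; assigned so far: [1, 3, 4]

Answer: 0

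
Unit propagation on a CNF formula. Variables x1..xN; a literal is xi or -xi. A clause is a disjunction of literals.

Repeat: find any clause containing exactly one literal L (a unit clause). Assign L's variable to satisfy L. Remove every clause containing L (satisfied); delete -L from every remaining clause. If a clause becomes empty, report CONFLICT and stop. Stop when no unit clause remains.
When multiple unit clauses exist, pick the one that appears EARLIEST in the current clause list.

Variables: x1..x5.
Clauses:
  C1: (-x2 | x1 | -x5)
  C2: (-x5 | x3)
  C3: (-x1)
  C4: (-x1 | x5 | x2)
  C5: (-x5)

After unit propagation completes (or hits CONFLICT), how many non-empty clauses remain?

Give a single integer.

unit clause [-1] forces x1=F; simplify:
  drop 1 from [-2, 1, -5] -> [-2, -5]
  satisfied 2 clause(s); 3 remain; assigned so far: [1]
unit clause [-5] forces x5=F; simplify:
  satisfied 3 clause(s); 0 remain; assigned so far: [1, 5]

Answer: 0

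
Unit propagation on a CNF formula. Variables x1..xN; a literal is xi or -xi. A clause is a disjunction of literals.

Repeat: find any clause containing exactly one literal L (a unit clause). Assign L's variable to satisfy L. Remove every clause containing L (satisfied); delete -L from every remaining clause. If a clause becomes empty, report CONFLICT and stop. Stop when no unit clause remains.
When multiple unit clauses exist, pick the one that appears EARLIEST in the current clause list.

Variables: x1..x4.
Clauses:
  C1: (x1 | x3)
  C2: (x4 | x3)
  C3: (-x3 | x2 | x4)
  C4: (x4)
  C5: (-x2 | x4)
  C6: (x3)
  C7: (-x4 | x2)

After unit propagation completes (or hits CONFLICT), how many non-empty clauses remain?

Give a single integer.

Answer: 0

Derivation:
unit clause [4] forces x4=T; simplify:
  drop -4 from [-4, 2] -> [2]
  satisfied 4 clause(s); 3 remain; assigned so far: [4]
unit clause [3] forces x3=T; simplify:
  satisfied 2 clause(s); 1 remain; assigned so far: [3, 4]
unit clause [2] forces x2=T; simplify:
  satisfied 1 clause(s); 0 remain; assigned so far: [2, 3, 4]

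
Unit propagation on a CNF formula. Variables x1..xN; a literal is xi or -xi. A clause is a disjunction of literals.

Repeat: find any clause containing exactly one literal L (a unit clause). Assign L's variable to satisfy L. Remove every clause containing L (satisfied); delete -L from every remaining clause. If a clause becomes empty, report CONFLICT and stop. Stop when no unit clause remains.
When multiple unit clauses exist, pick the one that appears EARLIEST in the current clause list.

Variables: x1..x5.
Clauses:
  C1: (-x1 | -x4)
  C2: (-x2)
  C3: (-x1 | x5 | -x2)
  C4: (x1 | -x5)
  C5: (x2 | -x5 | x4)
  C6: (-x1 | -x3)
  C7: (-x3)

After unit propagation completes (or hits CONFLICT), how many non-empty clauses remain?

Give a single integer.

Answer: 3

Derivation:
unit clause [-2] forces x2=F; simplify:
  drop 2 from [2, -5, 4] -> [-5, 4]
  satisfied 2 clause(s); 5 remain; assigned so far: [2]
unit clause [-3] forces x3=F; simplify:
  satisfied 2 clause(s); 3 remain; assigned so far: [2, 3]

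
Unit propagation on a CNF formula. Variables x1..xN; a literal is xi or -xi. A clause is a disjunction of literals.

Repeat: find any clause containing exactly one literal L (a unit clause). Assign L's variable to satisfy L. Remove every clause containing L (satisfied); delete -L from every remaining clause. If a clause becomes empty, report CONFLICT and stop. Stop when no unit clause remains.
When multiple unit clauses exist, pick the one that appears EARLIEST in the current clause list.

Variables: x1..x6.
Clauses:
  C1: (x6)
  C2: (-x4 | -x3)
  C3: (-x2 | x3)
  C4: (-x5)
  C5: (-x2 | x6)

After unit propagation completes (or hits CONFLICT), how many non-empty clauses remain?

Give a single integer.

Answer: 2

Derivation:
unit clause [6] forces x6=T; simplify:
  satisfied 2 clause(s); 3 remain; assigned so far: [6]
unit clause [-5] forces x5=F; simplify:
  satisfied 1 clause(s); 2 remain; assigned so far: [5, 6]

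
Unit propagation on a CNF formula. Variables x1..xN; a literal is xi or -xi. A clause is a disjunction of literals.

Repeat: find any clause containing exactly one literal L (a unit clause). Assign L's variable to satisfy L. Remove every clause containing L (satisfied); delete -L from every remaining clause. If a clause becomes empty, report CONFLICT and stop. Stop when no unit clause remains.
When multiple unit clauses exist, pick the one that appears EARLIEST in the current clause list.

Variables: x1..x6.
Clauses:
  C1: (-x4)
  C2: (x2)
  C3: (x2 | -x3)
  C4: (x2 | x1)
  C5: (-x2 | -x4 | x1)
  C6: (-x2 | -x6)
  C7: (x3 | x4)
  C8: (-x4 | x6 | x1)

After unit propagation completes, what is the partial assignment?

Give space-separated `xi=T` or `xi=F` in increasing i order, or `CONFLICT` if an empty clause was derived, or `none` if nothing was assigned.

unit clause [-4] forces x4=F; simplify:
  drop 4 from [3, 4] -> [3]
  satisfied 3 clause(s); 5 remain; assigned so far: [4]
unit clause [2] forces x2=T; simplify:
  drop -2 from [-2, -6] -> [-6]
  satisfied 3 clause(s); 2 remain; assigned so far: [2, 4]
unit clause [-6] forces x6=F; simplify:
  satisfied 1 clause(s); 1 remain; assigned so far: [2, 4, 6]
unit clause [3] forces x3=T; simplify:
  satisfied 1 clause(s); 0 remain; assigned so far: [2, 3, 4, 6]

Answer: x2=T x3=T x4=F x6=F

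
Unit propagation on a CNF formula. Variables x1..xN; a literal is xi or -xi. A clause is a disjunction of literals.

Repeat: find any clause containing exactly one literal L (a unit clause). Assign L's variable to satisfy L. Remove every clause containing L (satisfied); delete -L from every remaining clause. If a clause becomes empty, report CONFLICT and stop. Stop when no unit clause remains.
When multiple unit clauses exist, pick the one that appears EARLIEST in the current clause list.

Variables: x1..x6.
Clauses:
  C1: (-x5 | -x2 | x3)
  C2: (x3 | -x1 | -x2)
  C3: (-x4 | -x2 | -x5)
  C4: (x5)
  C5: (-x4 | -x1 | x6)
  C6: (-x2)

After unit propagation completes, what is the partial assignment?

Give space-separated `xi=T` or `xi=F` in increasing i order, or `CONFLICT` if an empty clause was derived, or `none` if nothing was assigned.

unit clause [5] forces x5=T; simplify:
  drop -5 from [-5, -2, 3] -> [-2, 3]
  drop -5 from [-4, -2, -5] -> [-4, -2]
  satisfied 1 clause(s); 5 remain; assigned so far: [5]
unit clause [-2] forces x2=F; simplify:
  satisfied 4 clause(s); 1 remain; assigned so far: [2, 5]

Answer: x2=F x5=T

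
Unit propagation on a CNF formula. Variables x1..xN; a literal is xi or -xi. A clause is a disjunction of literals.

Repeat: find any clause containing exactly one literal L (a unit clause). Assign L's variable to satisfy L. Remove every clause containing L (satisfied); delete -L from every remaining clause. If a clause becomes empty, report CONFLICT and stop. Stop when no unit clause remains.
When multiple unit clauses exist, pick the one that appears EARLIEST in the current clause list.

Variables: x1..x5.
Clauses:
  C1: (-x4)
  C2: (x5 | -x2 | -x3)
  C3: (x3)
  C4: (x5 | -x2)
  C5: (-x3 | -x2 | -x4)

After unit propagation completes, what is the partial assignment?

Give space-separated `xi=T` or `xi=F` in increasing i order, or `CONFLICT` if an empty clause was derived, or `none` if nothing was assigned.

unit clause [-4] forces x4=F; simplify:
  satisfied 2 clause(s); 3 remain; assigned so far: [4]
unit clause [3] forces x3=T; simplify:
  drop -3 from [5, -2, -3] -> [5, -2]
  satisfied 1 clause(s); 2 remain; assigned so far: [3, 4]

Answer: x3=T x4=F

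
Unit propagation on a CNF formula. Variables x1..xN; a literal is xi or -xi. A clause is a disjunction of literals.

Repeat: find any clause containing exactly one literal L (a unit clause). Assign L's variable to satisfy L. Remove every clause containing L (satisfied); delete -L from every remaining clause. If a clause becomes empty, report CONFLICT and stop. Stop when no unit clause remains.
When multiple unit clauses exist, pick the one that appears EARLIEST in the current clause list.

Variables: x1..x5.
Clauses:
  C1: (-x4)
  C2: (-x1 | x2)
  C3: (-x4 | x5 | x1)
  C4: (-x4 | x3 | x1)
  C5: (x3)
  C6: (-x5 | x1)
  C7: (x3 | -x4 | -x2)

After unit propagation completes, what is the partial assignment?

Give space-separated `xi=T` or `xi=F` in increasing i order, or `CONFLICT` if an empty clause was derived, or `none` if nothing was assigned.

unit clause [-4] forces x4=F; simplify:
  satisfied 4 clause(s); 3 remain; assigned so far: [4]
unit clause [3] forces x3=T; simplify:
  satisfied 1 clause(s); 2 remain; assigned so far: [3, 4]

Answer: x3=T x4=F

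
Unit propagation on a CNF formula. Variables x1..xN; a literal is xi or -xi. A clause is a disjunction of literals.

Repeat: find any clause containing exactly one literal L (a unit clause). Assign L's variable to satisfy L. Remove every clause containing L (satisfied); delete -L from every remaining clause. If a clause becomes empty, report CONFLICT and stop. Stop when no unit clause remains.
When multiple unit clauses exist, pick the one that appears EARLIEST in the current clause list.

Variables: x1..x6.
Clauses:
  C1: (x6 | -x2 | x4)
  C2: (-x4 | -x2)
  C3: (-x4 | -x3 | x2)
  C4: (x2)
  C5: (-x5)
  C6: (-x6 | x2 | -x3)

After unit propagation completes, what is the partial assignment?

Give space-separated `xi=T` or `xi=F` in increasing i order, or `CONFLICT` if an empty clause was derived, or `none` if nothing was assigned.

Answer: x2=T x4=F x5=F x6=T

Derivation:
unit clause [2] forces x2=T; simplify:
  drop -2 from [6, -2, 4] -> [6, 4]
  drop -2 from [-4, -2] -> [-4]
  satisfied 3 clause(s); 3 remain; assigned so far: [2]
unit clause [-4] forces x4=F; simplify:
  drop 4 from [6, 4] -> [6]
  satisfied 1 clause(s); 2 remain; assigned so far: [2, 4]
unit clause [6] forces x6=T; simplify:
  satisfied 1 clause(s); 1 remain; assigned so far: [2, 4, 6]
unit clause [-5] forces x5=F; simplify:
  satisfied 1 clause(s); 0 remain; assigned so far: [2, 4, 5, 6]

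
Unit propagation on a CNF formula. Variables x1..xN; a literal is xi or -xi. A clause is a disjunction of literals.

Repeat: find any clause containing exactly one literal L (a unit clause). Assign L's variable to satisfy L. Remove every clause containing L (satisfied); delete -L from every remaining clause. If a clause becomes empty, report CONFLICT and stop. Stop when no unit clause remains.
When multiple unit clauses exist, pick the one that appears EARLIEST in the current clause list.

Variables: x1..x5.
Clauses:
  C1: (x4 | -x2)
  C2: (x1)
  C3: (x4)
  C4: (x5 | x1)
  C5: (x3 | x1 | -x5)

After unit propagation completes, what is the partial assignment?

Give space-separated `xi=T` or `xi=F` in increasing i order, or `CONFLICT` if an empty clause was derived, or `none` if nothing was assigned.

Answer: x1=T x4=T

Derivation:
unit clause [1] forces x1=T; simplify:
  satisfied 3 clause(s); 2 remain; assigned so far: [1]
unit clause [4] forces x4=T; simplify:
  satisfied 2 clause(s); 0 remain; assigned so far: [1, 4]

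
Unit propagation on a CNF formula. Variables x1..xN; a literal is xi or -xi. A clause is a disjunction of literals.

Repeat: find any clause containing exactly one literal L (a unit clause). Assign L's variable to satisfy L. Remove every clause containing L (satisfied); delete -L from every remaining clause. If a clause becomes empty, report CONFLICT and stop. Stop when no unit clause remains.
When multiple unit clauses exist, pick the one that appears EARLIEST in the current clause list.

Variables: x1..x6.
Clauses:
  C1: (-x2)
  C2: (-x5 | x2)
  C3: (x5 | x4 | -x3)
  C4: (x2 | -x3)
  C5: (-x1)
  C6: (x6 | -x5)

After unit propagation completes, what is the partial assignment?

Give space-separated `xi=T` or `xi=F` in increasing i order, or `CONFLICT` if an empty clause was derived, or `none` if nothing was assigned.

unit clause [-2] forces x2=F; simplify:
  drop 2 from [-5, 2] -> [-5]
  drop 2 from [2, -3] -> [-3]
  satisfied 1 clause(s); 5 remain; assigned so far: [2]
unit clause [-5] forces x5=F; simplify:
  drop 5 from [5, 4, -3] -> [4, -3]
  satisfied 2 clause(s); 3 remain; assigned so far: [2, 5]
unit clause [-3] forces x3=F; simplify:
  satisfied 2 clause(s); 1 remain; assigned so far: [2, 3, 5]
unit clause [-1] forces x1=F; simplify:
  satisfied 1 clause(s); 0 remain; assigned so far: [1, 2, 3, 5]

Answer: x1=F x2=F x3=F x5=F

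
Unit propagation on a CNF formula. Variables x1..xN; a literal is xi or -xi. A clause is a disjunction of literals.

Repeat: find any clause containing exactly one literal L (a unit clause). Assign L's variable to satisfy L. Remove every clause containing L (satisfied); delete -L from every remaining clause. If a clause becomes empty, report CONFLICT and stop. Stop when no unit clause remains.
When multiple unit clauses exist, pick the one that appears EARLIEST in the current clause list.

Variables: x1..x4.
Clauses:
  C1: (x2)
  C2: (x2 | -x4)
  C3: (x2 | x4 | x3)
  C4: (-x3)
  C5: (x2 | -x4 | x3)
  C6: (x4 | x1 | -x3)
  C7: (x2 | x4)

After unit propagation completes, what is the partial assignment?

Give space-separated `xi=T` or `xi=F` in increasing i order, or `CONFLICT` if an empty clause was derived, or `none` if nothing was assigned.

unit clause [2] forces x2=T; simplify:
  satisfied 5 clause(s); 2 remain; assigned so far: [2]
unit clause [-3] forces x3=F; simplify:
  satisfied 2 clause(s); 0 remain; assigned so far: [2, 3]

Answer: x2=T x3=F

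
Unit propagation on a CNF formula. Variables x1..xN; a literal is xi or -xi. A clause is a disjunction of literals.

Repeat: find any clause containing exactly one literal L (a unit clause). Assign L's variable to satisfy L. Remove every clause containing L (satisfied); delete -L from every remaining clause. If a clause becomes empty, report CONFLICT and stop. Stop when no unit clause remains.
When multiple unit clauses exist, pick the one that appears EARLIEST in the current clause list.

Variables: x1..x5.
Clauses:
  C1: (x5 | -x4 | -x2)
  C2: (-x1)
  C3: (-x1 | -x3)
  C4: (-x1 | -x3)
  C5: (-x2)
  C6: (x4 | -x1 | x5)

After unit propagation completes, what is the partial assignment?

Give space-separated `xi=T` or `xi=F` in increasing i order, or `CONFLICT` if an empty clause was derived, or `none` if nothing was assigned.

Answer: x1=F x2=F

Derivation:
unit clause [-1] forces x1=F; simplify:
  satisfied 4 clause(s); 2 remain; assigned so far: [1]
unit clause [-2] forces x2=F; simplify:
  satisfied 2 clause(s); 0 remain; assigned so far: [1, 2]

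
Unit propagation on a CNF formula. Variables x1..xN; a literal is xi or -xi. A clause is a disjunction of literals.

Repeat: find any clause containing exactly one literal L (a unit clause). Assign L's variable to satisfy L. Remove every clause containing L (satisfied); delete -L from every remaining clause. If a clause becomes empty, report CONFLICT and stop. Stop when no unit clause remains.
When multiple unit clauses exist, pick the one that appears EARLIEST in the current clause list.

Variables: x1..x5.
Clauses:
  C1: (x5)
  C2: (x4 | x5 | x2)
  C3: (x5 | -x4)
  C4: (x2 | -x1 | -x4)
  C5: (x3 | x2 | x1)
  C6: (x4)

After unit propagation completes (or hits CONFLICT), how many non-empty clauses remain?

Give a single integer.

unit clause [5] forces x5=T; simplify:
  satisfied 3 clause(s); 3 remain; assigned so far: [5]
unit clause [4] forces x4=T; simplify:
  drop -4 from [2, -1, -4] -> [2, -1]
  satisfied 1 clause(s); 2 remain; assigned so far: [4, 5]

Answer: 2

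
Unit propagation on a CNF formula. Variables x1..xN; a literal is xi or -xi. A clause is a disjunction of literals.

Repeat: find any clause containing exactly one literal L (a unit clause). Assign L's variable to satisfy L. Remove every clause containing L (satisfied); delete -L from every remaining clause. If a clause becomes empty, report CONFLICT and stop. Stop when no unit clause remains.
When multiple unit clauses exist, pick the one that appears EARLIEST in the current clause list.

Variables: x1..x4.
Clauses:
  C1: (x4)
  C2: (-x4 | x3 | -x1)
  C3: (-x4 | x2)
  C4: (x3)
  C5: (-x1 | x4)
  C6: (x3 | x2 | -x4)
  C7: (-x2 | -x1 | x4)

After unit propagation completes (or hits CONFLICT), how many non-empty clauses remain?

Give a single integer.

Answer: 0

Derivation:
unit clause [4] forces x4=T; simplify:
  drop -4 from [-4, 3, -1] -> [3, -1]
  drop -4 from [-4, 2] -> [2]
  drop -4 from [3, 2, -4] -> [3, 2]
  satisfied 3 clause(s); 4 remain; assigned so far: [4]
unit clause [2] forces x2=T; simplify:
  satisfied 2 clause(s); 2 remain; assigned so far: [2, 4]
unit clause [3] forces x3=T; simplify:
  satisfied 2 clause(s); 0 remain; assigned so far: [2, 3, 4]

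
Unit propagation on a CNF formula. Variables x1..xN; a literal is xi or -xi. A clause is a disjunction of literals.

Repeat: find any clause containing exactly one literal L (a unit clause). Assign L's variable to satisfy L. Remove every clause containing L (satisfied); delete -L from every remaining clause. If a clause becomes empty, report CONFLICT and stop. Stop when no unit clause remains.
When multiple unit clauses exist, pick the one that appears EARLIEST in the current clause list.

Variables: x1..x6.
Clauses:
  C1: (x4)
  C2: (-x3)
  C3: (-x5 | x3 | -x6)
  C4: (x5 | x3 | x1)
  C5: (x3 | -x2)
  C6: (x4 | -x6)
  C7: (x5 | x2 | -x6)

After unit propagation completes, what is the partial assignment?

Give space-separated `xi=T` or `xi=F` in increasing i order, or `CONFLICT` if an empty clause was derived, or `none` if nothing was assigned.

Answer: x2=F x3=F x4=T

Derivation:
unit clause [4] forces x4=T; simplify:
  satisfied 2 clause(s); 5 remain; assigned so far: [4]
unit clause [-3] forces x3=F; simplify:
  drop 3 from [-5, 3, -6] -> [-5, -6]
  drop 3 from [5, 3, 1] -> [5, 1]
  drop 3 from [3, -2] -> [-2]
  satisfied 1 clause(s); 4 remain; assigned so far: [3, 4]
unit clause [-2] forces x2=F; simplify:
  drop 2 from [5, 2, -6] -> [5, -6]
  satisfied 1 clause(s); 3 remain; assigned so far: [2, 3, 4]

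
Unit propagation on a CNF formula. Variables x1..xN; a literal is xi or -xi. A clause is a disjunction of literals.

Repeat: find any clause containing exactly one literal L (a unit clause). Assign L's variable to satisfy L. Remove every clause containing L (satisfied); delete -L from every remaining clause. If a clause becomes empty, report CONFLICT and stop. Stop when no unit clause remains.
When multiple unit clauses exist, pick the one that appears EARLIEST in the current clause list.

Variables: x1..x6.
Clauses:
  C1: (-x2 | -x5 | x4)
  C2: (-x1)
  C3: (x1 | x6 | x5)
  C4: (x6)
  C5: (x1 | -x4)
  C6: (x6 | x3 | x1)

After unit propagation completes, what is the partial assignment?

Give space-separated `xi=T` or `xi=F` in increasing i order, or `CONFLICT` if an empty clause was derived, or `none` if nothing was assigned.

Answer: x1=F x4=F x6=T

Derivation:
unit clause [-1] forces x1=F; simplify:
  drop 1 from [1, 6, 5] -> [6, 5]
  drop 1 from [1, -4] -> [-4]
  drop 1 from [6, 3, 1] -> [6, 3]
  satisfied 1 clause(s); 5 remain; assigned so far: [1]
unit clause [6] forces x6=T; simplify:
  satisfied 3 clause(s); 2 remain; assigned so far: [1, 6]
unit clause [-4] forces x4=F; simplify:
  drop 4 from [-2, -5, 4] -> [-2, -5]
  satisfied 1 clause(s); 1 remain; assigned so far: [1, 4, 6]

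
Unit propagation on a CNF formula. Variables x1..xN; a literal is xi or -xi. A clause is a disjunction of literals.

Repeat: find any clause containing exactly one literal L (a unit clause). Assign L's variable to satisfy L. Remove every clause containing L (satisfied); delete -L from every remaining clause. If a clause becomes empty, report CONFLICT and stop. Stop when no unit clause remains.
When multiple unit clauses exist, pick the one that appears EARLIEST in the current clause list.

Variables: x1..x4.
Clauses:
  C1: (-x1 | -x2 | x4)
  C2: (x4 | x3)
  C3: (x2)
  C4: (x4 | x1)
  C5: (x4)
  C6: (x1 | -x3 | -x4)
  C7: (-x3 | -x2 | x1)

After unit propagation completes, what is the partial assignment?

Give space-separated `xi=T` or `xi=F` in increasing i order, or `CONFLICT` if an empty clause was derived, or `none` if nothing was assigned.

Answer: x2=T x4=T

Derivation:
unit clause [2] forces x2=T; simplify:
  drop -2 from [-1, -2, 4] -> [-1, 4]
  drop -2 from [-3, -2, 1] -> [-3, 1]
  satisfied 1 clause(s); 6 remain; assigned so far: [2]
unit clause [4] forces x4=T; simplify:
  drop -4 from [1, -3, -4] -> [1, -3]
  satisfied 4 clause(s); 2 remain; assigned so far: [2, 4]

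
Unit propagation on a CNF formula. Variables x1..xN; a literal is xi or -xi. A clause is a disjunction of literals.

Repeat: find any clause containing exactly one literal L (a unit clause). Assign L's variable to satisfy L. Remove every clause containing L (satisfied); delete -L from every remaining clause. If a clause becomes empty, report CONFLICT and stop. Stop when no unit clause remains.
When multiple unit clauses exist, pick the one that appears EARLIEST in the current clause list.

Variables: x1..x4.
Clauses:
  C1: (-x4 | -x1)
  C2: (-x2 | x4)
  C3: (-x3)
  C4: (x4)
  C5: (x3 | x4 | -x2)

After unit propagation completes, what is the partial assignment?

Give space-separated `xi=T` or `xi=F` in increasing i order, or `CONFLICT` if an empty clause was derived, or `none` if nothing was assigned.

unit clause [-3] forces x3=F; simplify:
  drop 3 from [3, 4, -2] -> [4, -2]
  satisfied 1 clause(s); 4 remain; assigned so far: [3]
unit clause [4] forces x4=T; simplify:
  drop -4 from [-4, -1] -> [-1]
  satisfied 3 clause(s); 1 remain; assigned so far: [3, 4]
unit clause [-1] forces x1=F; simplify:
  satisfied 1 clause(s); 0 remain; assigned so far: [1, 3, 4]

Answer: x1=F x3=F x4=T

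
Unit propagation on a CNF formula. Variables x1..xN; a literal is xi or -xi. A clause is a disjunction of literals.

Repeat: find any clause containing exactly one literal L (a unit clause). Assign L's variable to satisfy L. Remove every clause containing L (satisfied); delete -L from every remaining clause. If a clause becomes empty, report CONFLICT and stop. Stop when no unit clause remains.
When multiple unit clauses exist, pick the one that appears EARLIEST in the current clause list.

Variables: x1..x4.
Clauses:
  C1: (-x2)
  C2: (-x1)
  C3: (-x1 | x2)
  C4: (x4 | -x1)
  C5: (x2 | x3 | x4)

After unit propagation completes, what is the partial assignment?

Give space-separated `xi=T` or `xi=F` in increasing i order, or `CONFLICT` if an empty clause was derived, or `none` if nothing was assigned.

Answer: x1=F x2=F

Derivation:
unit clause [-2] forces x2=F; simplify:
  drop 2 from [-1, 2] -> [-1]
  drop 2 from [2, 3, 4] -> [3, 4]
  satisfied 1 clause(s); 4 remain; assigned so far: [2]
unit clause [-1] forces x1=F; simplify:
  satisfied 3 clause(s); 1 remain; assigned so far: [1, 2]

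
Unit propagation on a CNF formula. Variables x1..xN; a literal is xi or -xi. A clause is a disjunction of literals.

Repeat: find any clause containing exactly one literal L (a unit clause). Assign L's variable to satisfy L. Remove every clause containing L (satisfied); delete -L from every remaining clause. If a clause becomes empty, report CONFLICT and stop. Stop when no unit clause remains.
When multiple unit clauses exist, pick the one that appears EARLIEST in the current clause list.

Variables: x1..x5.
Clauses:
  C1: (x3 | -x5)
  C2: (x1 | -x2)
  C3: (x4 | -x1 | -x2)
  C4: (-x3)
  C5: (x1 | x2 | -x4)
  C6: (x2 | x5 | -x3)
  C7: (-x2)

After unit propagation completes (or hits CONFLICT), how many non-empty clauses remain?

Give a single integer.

unit clause [-3] forces x3=F; simplify:
  drop 3 from [3, -5] -> [-5]
  satisfied 2 clause(s); 5 remain; assigned so far: [3]
unit clause [-5] forces x5=F; simplify:
  satisfied 1 clause(s); 4 remain; assigned so far: [3, 5]
unit clause [-2] forces x2=F; simplify:
  drop 2 from [1, 2, -4] -> [1, -4]
  satisfied 3 clause(s); 1 remain; assigned so far: [2, 3, 5]

Answer: 1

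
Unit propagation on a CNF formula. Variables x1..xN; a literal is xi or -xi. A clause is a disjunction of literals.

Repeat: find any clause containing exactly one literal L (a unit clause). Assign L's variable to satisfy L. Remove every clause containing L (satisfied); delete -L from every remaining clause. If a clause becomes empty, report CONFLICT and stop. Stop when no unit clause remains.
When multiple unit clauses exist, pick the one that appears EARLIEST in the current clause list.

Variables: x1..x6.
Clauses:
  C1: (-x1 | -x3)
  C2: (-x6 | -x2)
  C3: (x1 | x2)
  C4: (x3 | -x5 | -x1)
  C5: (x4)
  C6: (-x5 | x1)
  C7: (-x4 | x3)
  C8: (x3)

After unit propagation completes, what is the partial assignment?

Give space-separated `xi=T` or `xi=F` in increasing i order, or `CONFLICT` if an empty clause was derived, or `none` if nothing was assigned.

Answer: x1=F x2=T x3=T x4=T x5=F x6=F

Derivation:
unit clause [4] forces x4=T; simplify:
  drop -4 from [-4, 3] -> [3]
  satisfied 1 clause(s); 7 remain; assigned so far: [4]
unit clause [3] forces x3=T; simplify:
  drop -3 from [-1, -3] -> [-1]
  satisfied 3 clause(s); 4 remain; assigned so far: [3, 4]
unit clause [-1] forces x1=F; simplify:
  drop 1 from [1, 2] -> [2]
  drop 1 from [-5, 1] -> [-5]
  satisfied 1 clause(s); 3 remain; assigned so far: [1, 3, 4]
unit clause [2] forces x2=T; simplify:
  drop -2 from [-6, -2] -> [-6]
  satisfied 1 clause(s); 2 remain; assigned so far: [1, 2, 3, 4]
unit clause [-6] forces x6=F; simplify:
  satisfied 1 clause(s); 1 remain; assigned so far: [1, 2, 3, 4, 6]
unit clause [-5] forces x5=F; simplify:
  satisfied 1 clause(s); 0 remain; assigned so far: [1, 2, 3, 4, 5, 6]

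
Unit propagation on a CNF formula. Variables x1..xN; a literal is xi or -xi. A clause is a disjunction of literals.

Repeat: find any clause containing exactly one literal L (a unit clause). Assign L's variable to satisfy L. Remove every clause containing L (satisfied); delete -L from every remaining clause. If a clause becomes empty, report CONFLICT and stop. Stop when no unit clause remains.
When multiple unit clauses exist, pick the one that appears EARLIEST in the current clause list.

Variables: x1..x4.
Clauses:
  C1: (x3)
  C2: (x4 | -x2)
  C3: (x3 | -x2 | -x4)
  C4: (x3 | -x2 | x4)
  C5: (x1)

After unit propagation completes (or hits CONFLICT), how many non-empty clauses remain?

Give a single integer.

unit clause [3] forces x3=T; simplify:
  satisfied 3 clause(s); 2 remain; assigned so far: [3]
unit clause [1] forces x1=T; simplify:
  satisfied 1 clause(s); 1 remain; assigned so far: [1, 3]

Answer: 1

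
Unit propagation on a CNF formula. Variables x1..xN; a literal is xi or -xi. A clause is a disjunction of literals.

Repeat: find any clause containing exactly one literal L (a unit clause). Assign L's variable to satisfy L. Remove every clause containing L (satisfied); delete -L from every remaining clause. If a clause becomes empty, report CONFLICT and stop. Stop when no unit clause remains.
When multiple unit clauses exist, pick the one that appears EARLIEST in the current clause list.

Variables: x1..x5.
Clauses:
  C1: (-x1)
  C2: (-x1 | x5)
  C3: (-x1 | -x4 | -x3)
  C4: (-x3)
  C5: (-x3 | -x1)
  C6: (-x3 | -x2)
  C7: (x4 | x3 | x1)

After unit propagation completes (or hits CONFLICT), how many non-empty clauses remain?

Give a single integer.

unit clause [-1] forces x1=F; simplify:
  drop 1 from [4, 3, 1] -> [4, 3]
  satisfied 4 clause(s); 3 remain; assigned so far: [1]
unit clause [-3] forces x3=F; simplify:
  drop 3 from [4, 3] -> [4]
  satisfied 2 clause(s); 1 remain; assigned so far: [1, 3]
unit clause [4] forces x4=T; simplify:
  satisfied 1 clause(s); 0 remain; assigned so far: [1, 3, 4]

Answer: 0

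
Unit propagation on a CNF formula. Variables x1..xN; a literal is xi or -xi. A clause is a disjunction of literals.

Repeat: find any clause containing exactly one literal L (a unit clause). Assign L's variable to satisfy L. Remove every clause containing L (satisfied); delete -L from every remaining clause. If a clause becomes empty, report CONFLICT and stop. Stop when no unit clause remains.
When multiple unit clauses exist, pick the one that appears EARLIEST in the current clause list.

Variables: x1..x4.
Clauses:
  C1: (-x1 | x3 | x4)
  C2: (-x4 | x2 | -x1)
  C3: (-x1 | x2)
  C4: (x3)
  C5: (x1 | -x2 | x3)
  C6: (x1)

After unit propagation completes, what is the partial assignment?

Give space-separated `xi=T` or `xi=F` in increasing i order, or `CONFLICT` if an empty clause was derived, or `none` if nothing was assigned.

Answer: x1=T x2=T x3=T

Derivation:
unit clause [3] forces x3=T; simplify:
  satisfied 3 clause(s); 3 remain; assigned so far: [3]
unit clause [1] forces x1=T; simplify:
  drop -1 from [-4, 2, -1] -> [-4, 2]
  drop -1 from [-1, 2] -> [2]
  satisfied 1 clause(s); 2 remain; assigned so far: [1, 3]
unit clause [2] forces x2=T; simplify:
  satisfied 2 clause(s); 0 remain; assigned so far: [1, 2, 3]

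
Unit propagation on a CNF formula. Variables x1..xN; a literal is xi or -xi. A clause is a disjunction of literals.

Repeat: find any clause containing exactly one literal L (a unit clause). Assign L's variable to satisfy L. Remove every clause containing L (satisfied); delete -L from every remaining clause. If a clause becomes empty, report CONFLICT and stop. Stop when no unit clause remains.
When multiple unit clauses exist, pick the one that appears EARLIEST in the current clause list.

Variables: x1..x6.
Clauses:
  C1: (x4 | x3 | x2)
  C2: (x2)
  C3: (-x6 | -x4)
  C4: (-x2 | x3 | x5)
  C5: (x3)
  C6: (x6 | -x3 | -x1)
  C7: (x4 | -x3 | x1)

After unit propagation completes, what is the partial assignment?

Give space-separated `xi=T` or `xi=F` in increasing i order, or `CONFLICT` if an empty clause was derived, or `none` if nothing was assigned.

Answer: x2=T x3=T

Derivation:
unit clause [2] forces x2=T; simplify:
  drop -2 from [-2, 3, 5] -> [3, 5]
  satisfied 2 clause(s); 5 remain; assigned so far: [2]
unit clause [3] forces x3=T; simplify:
  drop -3 from [6, -3, -1] -> [6, -1]
  drop -3 from [4, -3, 1] -> [4, 1]
  satisfied 2 clause(s); 3 remain; assigned so far: [2, 3]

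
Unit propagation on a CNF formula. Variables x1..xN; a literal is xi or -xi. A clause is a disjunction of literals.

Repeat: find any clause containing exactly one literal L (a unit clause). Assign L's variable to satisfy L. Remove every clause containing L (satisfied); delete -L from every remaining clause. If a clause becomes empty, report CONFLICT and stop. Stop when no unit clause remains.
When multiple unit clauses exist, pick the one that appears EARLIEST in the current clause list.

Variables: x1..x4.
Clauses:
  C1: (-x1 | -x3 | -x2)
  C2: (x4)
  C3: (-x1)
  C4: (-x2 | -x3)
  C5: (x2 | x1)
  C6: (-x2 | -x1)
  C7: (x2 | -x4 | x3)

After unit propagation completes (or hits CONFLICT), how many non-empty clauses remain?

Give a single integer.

Answer: 0

Derivation:
unit clause [4] forces x4=T; simplify:
  drop -4 from [2, -4, 3] -> [2, 3]
  satisfied 1 clause(s); 6 remain; assigned so far: [4]
unit clause [-1] forces x1=F; simplify:
  drop 1 from [2, 1] -> [2]
  satisfied 3 clause(s); 3 remain; assigned so far: [1, 4]
unit clause [2] forces x2=T; simplify:
  drop -2 from [-2, -3] -> [-3]
  satisfied 2 clause(s); 1 remain; assigned so far: [1, 2, 4]
unit clause [-3] forces x3=F; simplify:
  satisfied 1 clause(s); 0 remain; assigned so far: [1, 2, 3, 4]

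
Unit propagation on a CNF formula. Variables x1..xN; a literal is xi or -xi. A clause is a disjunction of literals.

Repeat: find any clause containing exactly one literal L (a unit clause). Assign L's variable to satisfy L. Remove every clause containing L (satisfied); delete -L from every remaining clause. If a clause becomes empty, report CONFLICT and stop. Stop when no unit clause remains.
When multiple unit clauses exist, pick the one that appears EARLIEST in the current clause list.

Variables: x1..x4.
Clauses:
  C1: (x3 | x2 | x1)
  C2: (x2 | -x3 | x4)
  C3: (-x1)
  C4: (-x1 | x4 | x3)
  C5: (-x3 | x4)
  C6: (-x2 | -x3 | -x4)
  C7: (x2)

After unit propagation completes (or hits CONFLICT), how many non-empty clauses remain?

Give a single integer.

unit clause [-1] forces x1=F; simplify:
  drop 1 from [3, 2, 1] -> [3, 2]
  satisfied 2 clause(s); 5 remain; assigned so far: [1]
unit clause [2] forces x2=T; simplify:
  drop -2 from [-2, -3, -4] -> [-3, -4]
  satisfied 3 clause(s); 2 remain; assigned so far: [1, 2]

Answer: 2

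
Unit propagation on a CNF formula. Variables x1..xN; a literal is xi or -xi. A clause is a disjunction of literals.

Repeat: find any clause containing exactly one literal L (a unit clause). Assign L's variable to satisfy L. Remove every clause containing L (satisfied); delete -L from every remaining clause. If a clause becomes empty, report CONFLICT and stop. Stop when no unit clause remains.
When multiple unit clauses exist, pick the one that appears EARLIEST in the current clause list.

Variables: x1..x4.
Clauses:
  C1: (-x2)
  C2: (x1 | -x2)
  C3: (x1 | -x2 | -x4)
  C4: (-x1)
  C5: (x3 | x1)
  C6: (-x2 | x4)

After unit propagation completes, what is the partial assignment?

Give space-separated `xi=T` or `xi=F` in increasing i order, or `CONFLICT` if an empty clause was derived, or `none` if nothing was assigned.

unit clause [-2] forces x2=F; simplify:
  satisfied 4 clause(s); 2 remain; assigned so far: [2]
unit clause [-1] forces x1=F; simplify:
  drop 1 from [3, 1] -> [3]
  satisfied 1 clause(s); 1 remain; assigned so far: [1, 2]
unit clause [3] forces x3=T; simplify:
  satisfied 1 clause(s); 0 remain; assigned so far: [1, 2, 3]

Answer: x1=F x2=F x3=T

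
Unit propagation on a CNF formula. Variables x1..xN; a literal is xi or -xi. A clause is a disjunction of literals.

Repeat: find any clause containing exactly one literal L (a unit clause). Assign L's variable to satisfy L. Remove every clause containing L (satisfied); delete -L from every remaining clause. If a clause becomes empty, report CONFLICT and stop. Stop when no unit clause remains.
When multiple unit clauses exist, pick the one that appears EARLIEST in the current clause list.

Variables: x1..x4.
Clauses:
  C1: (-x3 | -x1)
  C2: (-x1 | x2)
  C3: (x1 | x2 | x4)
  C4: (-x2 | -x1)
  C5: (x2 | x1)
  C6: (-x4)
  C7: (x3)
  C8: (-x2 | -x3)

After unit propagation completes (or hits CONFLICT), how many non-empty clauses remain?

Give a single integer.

unit clause [-4] forces x4=F; simplify:
  drop 4 from [1, 2, 4] -> [1, 2]
  satisfied 1 clause(s); 7 remain; assigned so far: [4]
unit clause [3] forces x3=T; simplify:
  drop -3 from [-3, -1] -> [-1]
  drop -3 from [-2, -3] -> [-2]
  satisfied 1 clause(s); 6 remain; assigned so far: [3, 4]
unit clause [-1] forces x1=F; simplify:
  drop 1 from [1, 2] -> [2]
  drop 1 from [2, 1] -> [2]
  satisfied 3 clause(s); 3 remain; assigned so far: [1, 3, 4]
unit clause [2] forces x2=T; simplify:
  drop -2 from [-2] -> [] (empty!)
  satisfied 2 clause(s); 1 remain; assigned so far: [1, 2, 3, 4]
CONFLICT (empty clause)

Answer: 0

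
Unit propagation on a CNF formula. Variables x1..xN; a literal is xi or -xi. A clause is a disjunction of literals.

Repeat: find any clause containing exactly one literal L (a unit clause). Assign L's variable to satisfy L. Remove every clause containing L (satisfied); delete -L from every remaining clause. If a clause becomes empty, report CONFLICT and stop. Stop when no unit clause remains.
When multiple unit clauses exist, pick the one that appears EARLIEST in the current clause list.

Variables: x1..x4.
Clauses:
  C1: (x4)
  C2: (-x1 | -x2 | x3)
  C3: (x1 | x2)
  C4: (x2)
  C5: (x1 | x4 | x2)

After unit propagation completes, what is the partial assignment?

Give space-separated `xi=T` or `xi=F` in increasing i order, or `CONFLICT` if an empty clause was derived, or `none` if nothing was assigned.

Answer: x2=T x4=T

Derivation:
unit clause [4] forces x4=T; simplify:
  satisfied 2 clause(s); 3 remain; assigned so far: [4]
unit clause [2] forces x2=T; simplify:
  drop -2 from [-1, -2, 3] -> [-1, 3]
  satisfied 2 clause(s); 1 remain; assigned so far: [2, 4]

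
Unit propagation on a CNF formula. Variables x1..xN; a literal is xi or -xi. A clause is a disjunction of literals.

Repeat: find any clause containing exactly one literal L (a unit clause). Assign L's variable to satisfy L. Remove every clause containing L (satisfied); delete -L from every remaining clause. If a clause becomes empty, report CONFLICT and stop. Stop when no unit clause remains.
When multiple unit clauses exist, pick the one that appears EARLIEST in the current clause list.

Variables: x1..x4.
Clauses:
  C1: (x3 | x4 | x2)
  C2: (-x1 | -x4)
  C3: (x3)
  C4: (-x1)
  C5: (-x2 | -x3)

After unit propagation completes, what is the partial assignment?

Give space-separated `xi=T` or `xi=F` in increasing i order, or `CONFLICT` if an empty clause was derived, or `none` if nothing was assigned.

Answer: x1=F x2=F x3=T

Derivation:
unit clause [3] forces x3=T; simplify:
  drop -3 from [-2, -3] -> [-2]
  satisfied 2 clause(s); 3 remain; assigned so far: [3]
unit clause [-1] forces x1=F; simplify:
  satisfied 2 clause(s); 1 remain; assigned so far: [1, 3]
unit clause [-2] forces x2=F; simplify:
  satisfied 1 clause(s); 0 remain; assigned so far: [1, 2, 3]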